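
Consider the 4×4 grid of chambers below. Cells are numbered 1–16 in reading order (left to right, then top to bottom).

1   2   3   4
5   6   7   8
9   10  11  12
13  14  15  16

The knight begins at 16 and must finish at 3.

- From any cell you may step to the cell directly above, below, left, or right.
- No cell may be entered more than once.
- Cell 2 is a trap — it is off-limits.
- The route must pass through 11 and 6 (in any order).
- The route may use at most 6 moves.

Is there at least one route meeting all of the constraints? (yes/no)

One route that works: 16 → 12 → 11 → 10 → 6 → 7 → 3.

yes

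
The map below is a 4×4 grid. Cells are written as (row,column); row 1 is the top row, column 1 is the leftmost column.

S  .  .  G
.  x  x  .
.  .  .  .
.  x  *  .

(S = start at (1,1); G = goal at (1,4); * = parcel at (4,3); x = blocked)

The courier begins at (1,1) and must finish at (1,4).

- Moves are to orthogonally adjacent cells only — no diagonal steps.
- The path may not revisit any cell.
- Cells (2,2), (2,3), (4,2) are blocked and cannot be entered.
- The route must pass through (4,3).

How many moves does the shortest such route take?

9

Any route passes through (4,3) somewhere between (1,1) and (1,4). Summing Manhattan distances along the two legs ((1,1) → (4,3) → (1,4)) gives a lower bound of 5 + 4 = 9 moves.
A route of 9 moves achieves this: (1,1) → (2,1) → (3,1) → (3,2) → (3,3) → (4,3) → (4,4) → (3,4) → (2,4) → (1,4).
Since 9 matches the lower bound, it is optimal.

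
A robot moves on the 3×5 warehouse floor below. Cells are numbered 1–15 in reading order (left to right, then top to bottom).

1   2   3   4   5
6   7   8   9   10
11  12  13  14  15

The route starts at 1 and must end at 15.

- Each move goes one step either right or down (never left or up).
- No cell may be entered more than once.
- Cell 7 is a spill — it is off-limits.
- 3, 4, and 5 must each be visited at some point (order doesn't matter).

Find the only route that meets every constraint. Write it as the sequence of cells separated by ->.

1 -> 2 -> 3 -> 4 -> 5 -> 10 -> 15

Moves only go right or down, so the column and row indices never decrease.
Route from 1: right 4 to 5, down 2 to 15 — 6 moves in all.
Check: all required cells visited.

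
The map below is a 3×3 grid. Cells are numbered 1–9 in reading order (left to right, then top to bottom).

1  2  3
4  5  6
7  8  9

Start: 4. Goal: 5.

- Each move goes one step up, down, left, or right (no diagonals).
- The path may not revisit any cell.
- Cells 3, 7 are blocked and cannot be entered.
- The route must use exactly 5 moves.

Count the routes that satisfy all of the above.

0

Need simple routes of exactly 5 moves from 4 to 5 (Manhattan distance 1, so 2 moves are spent on a detour and 2 undoing it).
No route satisfies every constraint, so the count is 0.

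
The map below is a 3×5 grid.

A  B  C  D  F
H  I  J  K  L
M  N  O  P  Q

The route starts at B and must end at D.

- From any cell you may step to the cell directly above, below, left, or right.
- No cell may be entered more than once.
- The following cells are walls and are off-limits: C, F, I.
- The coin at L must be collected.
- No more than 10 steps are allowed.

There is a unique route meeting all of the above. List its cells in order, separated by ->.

Any route must reach L and still end at D within 10 moves, so the order of the required stops is forced.
Route from B: left 1 to A, down 2 to M, right 4 to Q, up 1 to L, left 1 to K, up 1 to D — 10 moves in all.
Check: all required cells visited; 10 ≤ 10 moves.

B -> A -> H -> M -> N -> O -> P -> Q -> L -> K -> D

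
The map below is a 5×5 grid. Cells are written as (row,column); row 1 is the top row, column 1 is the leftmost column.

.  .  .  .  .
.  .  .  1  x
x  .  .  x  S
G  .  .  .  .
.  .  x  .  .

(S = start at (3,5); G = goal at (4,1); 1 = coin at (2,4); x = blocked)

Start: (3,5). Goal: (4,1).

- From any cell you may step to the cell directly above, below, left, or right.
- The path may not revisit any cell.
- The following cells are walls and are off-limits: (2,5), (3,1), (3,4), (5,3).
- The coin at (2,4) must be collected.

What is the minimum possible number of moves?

Any route passes through (2,4) somewhere between (3,5) and (4,1). Summing Manhattan distances along the two legs ((3,5) → (2,4) → (4,1)) gives a lower bound of 2 + 5 = 7 moves.
That bound ignores the blocked cells. Measuring each leg by the fewest moves that actually steer around them ((3,5)→(2,4): 6; (2,4)→(4,1): 5) raises the lower bound to 11.
The shortest route satisfying every rule uses 13 moves: (3,5) → (4,5) → (4,4) → (4,3) → (3,3) → (2,3) → (2,4) → (1,4) → (1,3) → (1,2) → (2,2) → (3,2) → (4,2) → (4,1).
The no-revisit rule (legs can't share cells) pushes the minimum above the 11-move bound; an exhaustive check rules out every length from 11 to 12, leaving 13 as the minimum.

13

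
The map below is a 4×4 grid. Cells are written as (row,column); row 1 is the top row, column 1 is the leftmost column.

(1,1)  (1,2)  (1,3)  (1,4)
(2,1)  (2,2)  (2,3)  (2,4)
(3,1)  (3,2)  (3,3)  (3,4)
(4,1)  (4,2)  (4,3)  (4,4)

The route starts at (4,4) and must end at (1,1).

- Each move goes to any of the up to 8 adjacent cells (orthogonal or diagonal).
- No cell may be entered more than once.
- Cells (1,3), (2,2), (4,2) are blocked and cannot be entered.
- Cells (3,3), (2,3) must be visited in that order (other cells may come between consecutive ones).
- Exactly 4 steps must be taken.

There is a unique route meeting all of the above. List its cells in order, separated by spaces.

The waypoints must appear in the order (3,3), (2,3), with no cell reused.
Route from (4,4): up-left to (3,3), up to (2,3), up-left to (1,2), left to (1,1) — 4 moves in all.
Check: order respected ((3,3) at step 1, (2,3) at step 2); 4 moves as required.

(4,4) (3,3) (2,3) (1,2) (1,1)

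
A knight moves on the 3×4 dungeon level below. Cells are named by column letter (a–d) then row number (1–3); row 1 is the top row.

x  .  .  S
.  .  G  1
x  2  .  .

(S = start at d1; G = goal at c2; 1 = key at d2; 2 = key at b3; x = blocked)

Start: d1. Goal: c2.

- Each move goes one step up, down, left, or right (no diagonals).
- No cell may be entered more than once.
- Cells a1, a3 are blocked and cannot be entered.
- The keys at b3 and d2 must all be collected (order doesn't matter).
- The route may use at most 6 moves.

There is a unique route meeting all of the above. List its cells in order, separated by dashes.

The 6-move cap with required stops at b3, d2 leaves no slack for detours.
Route from d1: 2× down (reaching d3), 2× left (reaching b3), up to b2, right to c2 — 6 moves in all.
Check: all required cells visited; 6 ≤ 6 moves.

d1 - d2 - d3 - c3 - b3 - b2 - c2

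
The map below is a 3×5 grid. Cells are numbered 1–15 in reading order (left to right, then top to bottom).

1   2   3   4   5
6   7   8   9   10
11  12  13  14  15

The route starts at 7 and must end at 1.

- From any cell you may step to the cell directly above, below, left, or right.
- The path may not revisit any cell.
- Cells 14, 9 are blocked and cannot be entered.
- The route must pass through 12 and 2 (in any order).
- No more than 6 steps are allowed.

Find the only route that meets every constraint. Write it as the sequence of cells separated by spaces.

7 12 13 8 3 2 1

The 6-move cap with required stops at 12, 2 leaves no slack for detours.
Route from 7: down 1 to 12, right 1 to 13, up 2 to 3, left 2 to 1 — 6 moves in all.
Check: all required cells visited; 6 ≤ 6 moves.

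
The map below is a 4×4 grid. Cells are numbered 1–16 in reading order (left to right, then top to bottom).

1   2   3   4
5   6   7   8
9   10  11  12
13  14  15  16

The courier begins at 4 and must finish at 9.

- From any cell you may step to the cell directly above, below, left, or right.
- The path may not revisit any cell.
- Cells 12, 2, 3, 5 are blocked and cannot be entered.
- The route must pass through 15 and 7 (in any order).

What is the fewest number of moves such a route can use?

Any route passes through 15 and 7 in some order between 4 and 9. Summing Manhattan distances along each leg and taking the cheapest ordering (4 → 7 → 15 → 9) gives a lower bound of 2 + 2 + 3 = 7 moves.
A route of 7 moves achieves this: 4 → 8 → 7 → 11 → 15 → 14 → 10 → 9.
Since 7 matches the lower bound, it is optimal.

7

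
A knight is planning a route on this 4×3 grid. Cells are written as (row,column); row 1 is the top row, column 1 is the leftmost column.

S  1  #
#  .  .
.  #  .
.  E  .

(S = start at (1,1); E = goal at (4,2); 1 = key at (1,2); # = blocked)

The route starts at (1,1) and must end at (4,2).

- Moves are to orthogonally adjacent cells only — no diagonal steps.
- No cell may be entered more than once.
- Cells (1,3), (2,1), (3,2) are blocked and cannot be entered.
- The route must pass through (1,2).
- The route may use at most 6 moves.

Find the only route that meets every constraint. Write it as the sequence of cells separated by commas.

(1,1), (1,2), (2,2), (2,3), (3,3), (4,3), (4,2)

Any route must reach (1,2) and still end at (4,2) within 6 moves, so the order of the required stops is forced.
Route from (1,1): right to (1,2), down to (2,2), right to (2,3), 2× down (reaching (4,3)), left to (4,2) — 6 moves in all.
Check: all required cells visited; 6 ≤ 6 moves.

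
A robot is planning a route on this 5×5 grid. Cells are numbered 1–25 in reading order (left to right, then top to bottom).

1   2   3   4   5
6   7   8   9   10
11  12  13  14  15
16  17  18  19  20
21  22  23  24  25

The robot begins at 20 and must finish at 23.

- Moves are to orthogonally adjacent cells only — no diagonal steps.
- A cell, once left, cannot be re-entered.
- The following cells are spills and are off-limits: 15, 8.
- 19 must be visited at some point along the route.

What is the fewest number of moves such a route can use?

Any route passes through 19 somewhere between 20 and 23. Summing Manhattan distances along the two legs (20 → 19 → 23) gives a lower bound of 1 + 2 = 3 moves.
A route of 3 moves achieves this: 20 → 19 → 24 → 23.
Since 3 matches the lower bound, it is optimal.

3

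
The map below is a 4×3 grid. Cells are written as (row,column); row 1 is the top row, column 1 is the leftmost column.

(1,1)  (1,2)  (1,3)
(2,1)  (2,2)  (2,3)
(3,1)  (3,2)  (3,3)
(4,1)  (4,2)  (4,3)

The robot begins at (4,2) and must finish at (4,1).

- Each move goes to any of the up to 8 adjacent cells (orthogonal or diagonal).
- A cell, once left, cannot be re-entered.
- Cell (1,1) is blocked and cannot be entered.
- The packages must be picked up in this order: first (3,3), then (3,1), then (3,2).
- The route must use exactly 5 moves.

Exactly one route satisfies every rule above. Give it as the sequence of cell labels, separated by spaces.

(4,2) (3,3) (2,2) (3,1) (3,2) (4,1)

The waypoints must appear in the order (3,3), (3,1), (3,2), with no cell reused.
Route from (4,2): up-right to (3,3), up-left to (2,2), down-left to (3,1), right to (3,2), down-left to (4,1) — 5 moves in all.
Check: order respected ((3,3) at step 1, (3,1) at step 3, (3,2) at step 4); 5 moves as required.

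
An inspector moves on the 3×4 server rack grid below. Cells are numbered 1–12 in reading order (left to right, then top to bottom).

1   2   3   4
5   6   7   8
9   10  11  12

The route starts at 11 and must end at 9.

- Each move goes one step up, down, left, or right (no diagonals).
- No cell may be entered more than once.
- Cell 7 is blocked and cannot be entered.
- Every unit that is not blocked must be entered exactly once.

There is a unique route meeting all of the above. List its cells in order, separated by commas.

Need to visit all 11 open cells exactly once, starting at 11 and ending at 9.
Cell 8 has only two open neighbours (4 and 12), so the path must pass straight through it: one of those is the cell it's entered from and the other is where it exits.
Route from 11: right to 12, 2× up (reaching 4), 3× left (reaching 1), down to 5, right to 6, down to 10, left to 9 — 10 moves in all.
Check: all 11 open cells covered.

11, 12, 8, 4, 3, 2, 1, 5, 6, 10, 9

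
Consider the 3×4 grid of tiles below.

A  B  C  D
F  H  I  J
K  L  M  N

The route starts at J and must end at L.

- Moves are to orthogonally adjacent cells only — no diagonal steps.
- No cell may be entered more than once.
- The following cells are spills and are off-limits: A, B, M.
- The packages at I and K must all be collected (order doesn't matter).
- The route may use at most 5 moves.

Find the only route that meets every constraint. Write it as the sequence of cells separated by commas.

J, I, H, F, K, L

The budget equals the shortest possible length, so every move has to be on a shortest route through the required cells.
Route from J: 3× left (reaching F), down to K, right to L — 5 moves in all.
Check: all required cells visited; 5 ≤ 5 moves.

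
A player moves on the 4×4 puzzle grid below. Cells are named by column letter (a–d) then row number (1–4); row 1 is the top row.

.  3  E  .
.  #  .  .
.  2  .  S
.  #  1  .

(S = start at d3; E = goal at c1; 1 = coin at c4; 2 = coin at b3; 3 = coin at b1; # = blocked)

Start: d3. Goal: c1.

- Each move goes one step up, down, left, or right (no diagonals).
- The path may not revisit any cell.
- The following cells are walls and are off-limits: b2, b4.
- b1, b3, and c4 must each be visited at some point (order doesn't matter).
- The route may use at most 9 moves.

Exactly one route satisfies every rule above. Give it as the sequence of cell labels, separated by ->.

d3 -> d4 -> c4 -> c3 -> b3 -> a3 -> a2 -> a1 -> b1 -> c1

The budget equals the shortest possible length, so every move has to be on a shortest route through the required cells.
Route from d3: down 1 to d4, left 1 to c4, up 1 to c3, left 2 to a3, up 2 to a1, right 2 to c1 — 9 moves in all.
Check: all required cells visited; 9 ≤ 9 moves.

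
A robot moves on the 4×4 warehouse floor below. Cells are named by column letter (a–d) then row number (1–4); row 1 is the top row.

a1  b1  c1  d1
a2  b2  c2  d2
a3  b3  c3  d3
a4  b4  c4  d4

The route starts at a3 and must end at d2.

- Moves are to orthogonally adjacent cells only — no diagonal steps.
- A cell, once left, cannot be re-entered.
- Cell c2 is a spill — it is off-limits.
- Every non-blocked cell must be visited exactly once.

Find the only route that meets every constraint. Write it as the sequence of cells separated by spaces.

a3 a4 b4 c4 d4 d3 c3 b3 b2 a2 a1 b1 c1 d1 d2

Need to visit all 15 open cells exactly once, starting at a3 and ending at d2.
Cell d1 has only two open neighbours (d2 and c1), so the path must pass straight through it: one of those is the cell it's entered from and the other is where it exits.
Route from a3: down 1 to a4, right 3 to d4, up 1 to d3, left 2 to b3, up 1 to b2, left 1 to a2, up 1 to a1, right 3 to d1, down 1 to d2 — 14 moves in all.
Check: all 15 open cells covered.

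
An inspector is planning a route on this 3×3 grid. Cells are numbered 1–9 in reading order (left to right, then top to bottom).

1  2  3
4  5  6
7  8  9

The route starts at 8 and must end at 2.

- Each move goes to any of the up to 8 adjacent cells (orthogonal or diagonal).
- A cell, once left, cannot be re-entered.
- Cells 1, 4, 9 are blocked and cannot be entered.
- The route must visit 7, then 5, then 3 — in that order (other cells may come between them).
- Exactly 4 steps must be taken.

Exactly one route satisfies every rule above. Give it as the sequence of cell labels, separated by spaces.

The waypoints must appear in the order 7, 5, 3, with no cell reused.
Route from 8: left 1 to 7, up-right 2 to 3, left 1 to 2 — 4 moves in all.
Check: order respected (7 at step 1, 5 at step 2, 3 at step 3); 4 moves as required.

8 7 5 3 2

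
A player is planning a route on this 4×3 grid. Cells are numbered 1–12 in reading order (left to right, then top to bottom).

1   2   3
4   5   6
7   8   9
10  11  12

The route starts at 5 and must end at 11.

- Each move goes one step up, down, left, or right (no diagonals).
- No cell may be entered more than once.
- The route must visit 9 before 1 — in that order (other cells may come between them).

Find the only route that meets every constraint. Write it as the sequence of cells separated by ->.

5 -> 8 -> 9 -> 6 -> 3 -> 2 -> 1 -> 4 -> 7 -> 10 -> 11

The waypoints must appear in the order 9, 1, with no cell reused.
Route from 5: down 1 to 8, right 1 to 9, up 2 to 3, left 2 to 1, down 3 to 10, right 1 to 11 — 10 moves in all.
Check: order respected (9 at step 2, 1 at step 6).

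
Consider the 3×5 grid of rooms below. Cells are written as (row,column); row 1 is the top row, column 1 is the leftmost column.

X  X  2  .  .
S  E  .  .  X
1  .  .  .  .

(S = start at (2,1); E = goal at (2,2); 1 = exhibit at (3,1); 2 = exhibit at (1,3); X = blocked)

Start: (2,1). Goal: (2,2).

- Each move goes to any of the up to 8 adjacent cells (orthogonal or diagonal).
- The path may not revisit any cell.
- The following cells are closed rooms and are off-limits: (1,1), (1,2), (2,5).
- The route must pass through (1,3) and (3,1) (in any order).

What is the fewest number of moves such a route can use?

5

Any route passes through (1,3) and (3,1) in some order between (2,1) and (2,2). Summing Chebyshev distances along each leg and taking the cheapest ordering ((2,1) → (3,1) → (1,3) → (2,2)) gives a lower bound of 1 + 2 + 1 = 4 moves.
The shortest route satisfying every rule uses 5 moves: (2,1) → (3,1) → (3,2) → (2,3) → (1,3) → (2,2).
The no-revisit rule (legs can't share cells) pushes the minimum above the 4-move bound; an exhaustive check rules out every length from 4 to 4, leaving 5 as the minimum.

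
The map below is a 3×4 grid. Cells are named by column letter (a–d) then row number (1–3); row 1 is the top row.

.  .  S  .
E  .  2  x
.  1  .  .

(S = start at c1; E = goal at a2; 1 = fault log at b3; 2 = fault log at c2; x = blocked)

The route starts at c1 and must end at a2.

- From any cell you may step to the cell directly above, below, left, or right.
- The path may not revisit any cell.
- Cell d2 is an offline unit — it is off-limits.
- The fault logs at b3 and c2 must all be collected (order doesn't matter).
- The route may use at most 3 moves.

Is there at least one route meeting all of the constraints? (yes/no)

no

Even ignoring the no-revisit rule, getting from c1 to a2, taking the cheapest ordering c1 → c2 → b3 → a2 needs at least 1 + 2 + 2 = 5 moves (Manhattan distance per leg), which exceeds the 3-move limit.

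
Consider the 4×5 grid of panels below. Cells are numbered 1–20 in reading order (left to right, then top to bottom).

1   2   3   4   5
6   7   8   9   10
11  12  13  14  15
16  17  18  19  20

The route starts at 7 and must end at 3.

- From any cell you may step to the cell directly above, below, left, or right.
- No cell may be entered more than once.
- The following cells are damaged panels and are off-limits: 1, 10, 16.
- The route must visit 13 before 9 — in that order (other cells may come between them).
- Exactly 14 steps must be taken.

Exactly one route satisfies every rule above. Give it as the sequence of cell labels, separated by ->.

The waypoints must appear in the order 13, 9, with no cell reused.
Route from 7: left to 6, down to 11, right to 12, down to 17, 3× right (reaching 20), up to 15, 2× left (reaching 13), up to 8, right to 9, up to 4, left to 3 — 14 moves in all.
Check: order respected (13 at step 10, 9 at step 12); 14 moves as required.

7 -> 6 -> 11 -> 12 -> 17 -> 18 -> 19 -> 20 -> 15 -> 14 -> 13 -> 8 -> 9 -> 4 -> 3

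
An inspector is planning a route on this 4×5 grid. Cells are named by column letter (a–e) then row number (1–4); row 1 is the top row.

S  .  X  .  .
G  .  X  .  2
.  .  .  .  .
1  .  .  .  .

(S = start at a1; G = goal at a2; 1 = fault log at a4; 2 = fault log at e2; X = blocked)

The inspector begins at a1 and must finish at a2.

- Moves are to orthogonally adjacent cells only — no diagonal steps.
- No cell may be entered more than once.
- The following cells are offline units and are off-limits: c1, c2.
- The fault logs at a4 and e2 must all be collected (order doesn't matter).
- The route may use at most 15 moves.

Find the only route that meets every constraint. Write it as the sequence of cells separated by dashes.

a1 - b1 - b2 - b3 - c3 - d3 - d2 - e2 - e3 - e4 - d4 - c4 - b4 - a4 - a3 - a2

The budget equals the shortest possible length, so every move has to be on a shortest route through the required cells.
Route from a1: right 1 to b1, down 2 to b3, right 2 to d3, up 1 to d2, right 1 to e2, down 2 to e4, left 4 to a4, up 2 to a2 — 15 moves in all.
Check: all required cells visited; 15 ≤ 15 moves.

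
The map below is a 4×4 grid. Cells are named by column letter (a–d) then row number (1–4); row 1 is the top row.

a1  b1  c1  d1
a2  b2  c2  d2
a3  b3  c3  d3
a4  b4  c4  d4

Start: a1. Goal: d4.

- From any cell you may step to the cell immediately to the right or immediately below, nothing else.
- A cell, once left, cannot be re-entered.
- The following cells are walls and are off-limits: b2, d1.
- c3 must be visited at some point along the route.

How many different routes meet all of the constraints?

A right/down-only route from a1 to d4 makes exactly 3 down-moves and 3 right-moves in some order.
With no other constraints that would be C(6,3) = 20 routes.
Split at c3 and multiply the segment counts (each segment already excludes blocked cells): a1→c3: 2; c3→d4: 2; product = 4.
That gives 4 routes.

4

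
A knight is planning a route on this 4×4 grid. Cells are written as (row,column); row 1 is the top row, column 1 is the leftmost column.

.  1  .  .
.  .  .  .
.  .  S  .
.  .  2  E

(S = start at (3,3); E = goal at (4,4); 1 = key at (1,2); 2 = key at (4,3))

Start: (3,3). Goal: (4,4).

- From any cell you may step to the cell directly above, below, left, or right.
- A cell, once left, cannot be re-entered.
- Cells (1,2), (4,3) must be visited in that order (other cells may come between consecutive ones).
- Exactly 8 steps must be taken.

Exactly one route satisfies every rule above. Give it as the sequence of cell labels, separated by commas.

The waypoints must appear in the order (1,2), (4,3), with no cell reused.
Route from (3,3): up 2 to (1,3), left 1 to (1,2), down 3 to (4,2), right 2 to (4,4) — 8 moves in all.
Check: order respected (1 at step 3, 2 at step 7); 8 moves as required.

(3,3), (2,3), (1,3), (1,2), (2,2), (3,2), (4,2), (4,3), (4,4)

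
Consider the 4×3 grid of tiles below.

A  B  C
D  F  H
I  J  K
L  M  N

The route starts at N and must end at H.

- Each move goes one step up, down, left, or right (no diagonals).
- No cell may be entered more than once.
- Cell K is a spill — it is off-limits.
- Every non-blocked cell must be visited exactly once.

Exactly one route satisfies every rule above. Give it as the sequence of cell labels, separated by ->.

Need to visit all 11 open cells exactly once, starting at N and ending at H.
Cell L has only two open neighbours (I and M), so the path must pass straight through it: one of those is the cell it's entered from and the other is where it exits.
Route from N: left 2 to L, up 1 to I, right 1 to J, up 1 to F, left 1 to D, up 1 to A, right 2 to C, down 1 to H — 10 moves in all.
Check: all 11 open cells covered.

N -> M -> L -> I -> J -> F -> D -> A -> B -> C -> H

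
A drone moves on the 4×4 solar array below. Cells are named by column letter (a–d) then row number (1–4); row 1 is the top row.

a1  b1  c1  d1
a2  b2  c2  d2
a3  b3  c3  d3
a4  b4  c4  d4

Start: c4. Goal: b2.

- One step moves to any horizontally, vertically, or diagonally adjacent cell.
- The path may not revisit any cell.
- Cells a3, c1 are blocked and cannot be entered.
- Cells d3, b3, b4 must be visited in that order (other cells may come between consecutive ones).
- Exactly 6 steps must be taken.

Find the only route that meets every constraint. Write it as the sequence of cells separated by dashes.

The waypoints must appear in the order d3, b3, b4, with no cell reused.
Route from c4: up-right 1 to d3, up-left 1 to c2, down-left 1 to b3, down 1 to b4, up-right 1 to c3, up-left 1 to b2 — 6 moves in all.
Check: order respected (d3 at step 1, b3 at step 3, b4 at step 4); 6 moves as required.

c4 - d3 - c2 - b3 - b4 - c3 - b2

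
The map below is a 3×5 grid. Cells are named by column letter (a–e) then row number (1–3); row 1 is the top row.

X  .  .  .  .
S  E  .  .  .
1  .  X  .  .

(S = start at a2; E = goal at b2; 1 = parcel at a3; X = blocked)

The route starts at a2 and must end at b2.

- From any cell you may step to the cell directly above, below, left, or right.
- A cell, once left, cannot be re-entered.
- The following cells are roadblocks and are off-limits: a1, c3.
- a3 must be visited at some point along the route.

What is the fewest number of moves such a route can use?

3

Any route passes through a3 somewhere between a2 and b2. Summing Manhattan distances along the two legs (a2 → a3 → b2) gives a lower bound of 1 + 2 = 3 moves.
A route of 3 moves achieves this: a2 → a3 → b3 → b2.
Since 3 matches the lower bound, it is optimal.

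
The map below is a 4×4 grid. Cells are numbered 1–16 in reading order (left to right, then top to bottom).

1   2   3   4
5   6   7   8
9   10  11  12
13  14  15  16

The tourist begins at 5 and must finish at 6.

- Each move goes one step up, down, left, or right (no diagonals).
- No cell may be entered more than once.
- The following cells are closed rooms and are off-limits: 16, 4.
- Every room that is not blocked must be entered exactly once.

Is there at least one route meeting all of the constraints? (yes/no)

One route that works: 5 → 1 → 2 → 3 → 7 → 8 → 12 → 11 → 15 → 14 → 13 → 9 → 10 → 6.

yes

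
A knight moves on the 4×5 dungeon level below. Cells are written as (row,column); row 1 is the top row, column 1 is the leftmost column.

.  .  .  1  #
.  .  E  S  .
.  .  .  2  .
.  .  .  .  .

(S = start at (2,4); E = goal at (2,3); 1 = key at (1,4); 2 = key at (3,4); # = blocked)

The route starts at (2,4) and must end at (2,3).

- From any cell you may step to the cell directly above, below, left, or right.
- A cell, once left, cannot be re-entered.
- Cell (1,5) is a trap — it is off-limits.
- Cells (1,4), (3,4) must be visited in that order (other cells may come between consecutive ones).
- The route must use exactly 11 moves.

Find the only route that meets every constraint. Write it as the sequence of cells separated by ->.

(2,4) -> (1,4) -> (1,3) -> (1,2) -> (2,2) -> (3,2) -> (4,2) -> (4,3) -> (4,4) -> (3,4) -> (3,3) -> (2,3)

The waypoints must appear in the order (1,4), (3,4), with no cell reused.
Route from (2,4): up to (1,4), 2× left (reaching (1,2)), 3× down (reaching (4,2)), 2× right (reaching (4,4)), up to (3,4), left to (3,3), up to (2,3) — 11 moves in all.
Check: order respected (1 at step 1, 2 at step 9); 11 moves as required.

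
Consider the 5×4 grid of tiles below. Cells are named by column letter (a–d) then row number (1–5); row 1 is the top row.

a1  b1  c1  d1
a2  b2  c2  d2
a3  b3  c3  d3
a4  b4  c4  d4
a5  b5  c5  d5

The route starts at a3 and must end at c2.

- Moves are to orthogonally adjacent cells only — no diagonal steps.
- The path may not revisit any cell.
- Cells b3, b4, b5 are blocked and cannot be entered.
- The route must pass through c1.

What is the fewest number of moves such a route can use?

5

Any route passes through c1 somewhere between a3 and c2. Summing Manhattan distances along the two legs (a3 → c1 → c2) gives a lower bound of 4 + 1 = 5 moves.
A route of 5 moves achieves this: a3 → a2 → a1 → b1 → c1 → c2.
Since 5 matches the lower bound, it is optimal.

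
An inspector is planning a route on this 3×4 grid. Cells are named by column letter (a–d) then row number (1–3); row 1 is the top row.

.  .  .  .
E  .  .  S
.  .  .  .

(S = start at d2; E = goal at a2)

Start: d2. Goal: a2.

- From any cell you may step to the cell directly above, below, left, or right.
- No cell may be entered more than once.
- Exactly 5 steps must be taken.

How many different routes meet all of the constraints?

12

Need simple routes of exactly 5 moves from d2 to a2 (Manhattan distance 3, so 1 moves are spent on a detour and 1 undoing it).
Branch systematically from the start, pruning whenever the remaining move budget drops below the Manhattan distance to a2 or differs from it in parity. Grouping the completions by first move — via d1: 3; via d3: 3; via c2: 6 — and summing: 3 + 3 + 6 = 12.
That gives 12 routes.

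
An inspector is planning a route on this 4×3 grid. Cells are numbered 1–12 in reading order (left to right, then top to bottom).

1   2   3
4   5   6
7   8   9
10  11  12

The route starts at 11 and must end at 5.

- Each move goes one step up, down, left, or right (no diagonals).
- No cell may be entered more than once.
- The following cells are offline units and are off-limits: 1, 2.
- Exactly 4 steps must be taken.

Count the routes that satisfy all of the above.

6

Need simple routes of exactly 4 moves from 11 to 5 (Manhattan distance 2, so 1 moves are spent on a detour and 1 undoing it).
Enumerating: 11 8 7 4 5 | 11 8 9 6 5 | 11 10 7 4 5 | 11 10 7 8 5 | 11 12 9 6 5 | 11 12 9 8 5.
That gives 6 routes.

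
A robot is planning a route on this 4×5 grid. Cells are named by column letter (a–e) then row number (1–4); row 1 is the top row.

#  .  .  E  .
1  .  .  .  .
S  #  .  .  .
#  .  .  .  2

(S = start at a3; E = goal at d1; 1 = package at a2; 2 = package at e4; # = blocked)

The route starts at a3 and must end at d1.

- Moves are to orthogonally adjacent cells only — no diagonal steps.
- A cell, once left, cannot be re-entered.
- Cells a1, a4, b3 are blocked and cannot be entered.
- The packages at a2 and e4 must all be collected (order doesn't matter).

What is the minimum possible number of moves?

Any route passes through a2 and e4 in some order between a3 and d1. Summing Manhattan distances along each leg and taking the cheapest ordering (a3 → a2 → e4 → d1) gives a lower bound of 1 + 6 + 4 = 11 moves.
A route of 11 moves achieves this: a3 → a2 → b2 → c2 → c3 → c4 → d4 → e4 → e3 → e2 → e1 → d1.
Since 11 matches the lower bound, it is optimal.

11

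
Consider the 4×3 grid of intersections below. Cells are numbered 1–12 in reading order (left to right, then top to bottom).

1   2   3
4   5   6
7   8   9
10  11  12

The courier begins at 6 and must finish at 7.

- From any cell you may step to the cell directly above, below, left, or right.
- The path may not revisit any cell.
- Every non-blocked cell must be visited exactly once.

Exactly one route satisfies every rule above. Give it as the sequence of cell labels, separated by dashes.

6 - 3 - 2 - 1 - 4 - 5 - 8 - 9 - 12 - 11 - 10 - 7

Need to visit all 12 open cells exactly once, starting at 6 and ending at 7.
Cell 12 has only two open neighbours (9 and 11), so the path must pass straight through it: one of those is the cell it's entered from and the other is where it exits.
Route from 6: up 1 to 3, left 2 to 1, down 1 to 4, right 1 to 5, down 1 to 8, right 1 to 9, down 1 to 12, left 2 to 10, up 1 to 7 — 11 moves in all.
Check: all 12 open cells covered.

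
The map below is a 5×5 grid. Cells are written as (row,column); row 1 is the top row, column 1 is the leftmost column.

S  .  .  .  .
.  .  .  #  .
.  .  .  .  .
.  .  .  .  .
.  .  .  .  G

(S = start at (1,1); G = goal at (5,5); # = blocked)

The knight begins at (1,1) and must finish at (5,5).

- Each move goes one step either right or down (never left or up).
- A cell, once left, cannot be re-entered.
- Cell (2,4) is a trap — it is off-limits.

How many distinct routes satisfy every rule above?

54

A right/down-only route from (1,1) to (5,5) makes exactly 4 down-moves and 4 right-moves in some order.
With no other constraints that would be C(8,4) = 70 routes.
Subtract routes through each blocked cell (inclusion–exclusion for overlaps): − through (2,4): 16 → 54.
That gives 54 routes.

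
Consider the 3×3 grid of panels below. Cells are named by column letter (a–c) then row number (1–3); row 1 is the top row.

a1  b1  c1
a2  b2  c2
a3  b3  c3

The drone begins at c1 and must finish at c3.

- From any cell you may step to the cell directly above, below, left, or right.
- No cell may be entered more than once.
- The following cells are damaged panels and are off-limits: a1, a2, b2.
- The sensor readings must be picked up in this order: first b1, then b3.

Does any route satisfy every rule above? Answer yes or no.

no

b1 must be visited but has only one open neighbour (c1), and it is neither the start nor the goal — the route would have to enter and leave through c1, re-entering it.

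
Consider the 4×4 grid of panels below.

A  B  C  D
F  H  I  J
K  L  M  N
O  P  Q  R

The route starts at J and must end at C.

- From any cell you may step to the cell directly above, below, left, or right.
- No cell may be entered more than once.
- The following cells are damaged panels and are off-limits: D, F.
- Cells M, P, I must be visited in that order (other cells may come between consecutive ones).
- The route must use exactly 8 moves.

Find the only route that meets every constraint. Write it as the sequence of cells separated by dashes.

The waypoints must appear in the order M, P, I, with no cell reused.
Route from J: down 1 to N, left 1 to M, down 1 to Q, left 1 to P, up 2 to H, right 1 to I, up 1 to C — 8 moves in all.
Check: order respected (M at step 2, P at step 4, I at step 7); 8 moves as required.

J - N - M - Q - P - L - H - I - C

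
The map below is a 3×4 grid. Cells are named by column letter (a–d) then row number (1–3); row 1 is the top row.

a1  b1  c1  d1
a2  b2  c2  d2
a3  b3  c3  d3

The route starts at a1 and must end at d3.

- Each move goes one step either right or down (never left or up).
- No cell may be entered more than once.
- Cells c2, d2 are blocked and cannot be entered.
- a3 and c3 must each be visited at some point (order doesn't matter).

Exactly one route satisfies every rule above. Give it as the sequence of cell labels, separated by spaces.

a1 a2 a3 b3 c3 d3

Moves only go right or down, so the column and row indices never decrease.
Route from a1: 2× down (reaching a3), 3× right (reaching d3) — 5 moves in all.
Check: all required cells visited.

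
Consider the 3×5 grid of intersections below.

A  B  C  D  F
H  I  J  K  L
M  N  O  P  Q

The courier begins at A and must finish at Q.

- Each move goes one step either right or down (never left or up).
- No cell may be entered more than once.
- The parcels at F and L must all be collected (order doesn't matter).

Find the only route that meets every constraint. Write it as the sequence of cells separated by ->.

A -> B -> C -> D -> F -> L -> Q

Moves only go right or down, so the column and row indices never decrease.
Route from A: right 4 to F, down 2 to Q — 6 moves in all.
Check: all required cells visited.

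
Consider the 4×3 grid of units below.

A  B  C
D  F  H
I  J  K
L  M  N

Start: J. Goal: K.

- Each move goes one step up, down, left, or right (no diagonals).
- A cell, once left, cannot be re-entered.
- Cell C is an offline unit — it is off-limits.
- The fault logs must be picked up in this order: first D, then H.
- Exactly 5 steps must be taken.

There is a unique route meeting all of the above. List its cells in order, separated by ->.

The waypoints must appear in the order D, H, with no cell reused.
Route from J: left 1 to I, up 1 to D, right 2 to H, down 1 to K — 5 moves in all.
Check: order respected (D at step 2, H at step 4); 5 moves as required.

J -> I -> D -> F -> H -> K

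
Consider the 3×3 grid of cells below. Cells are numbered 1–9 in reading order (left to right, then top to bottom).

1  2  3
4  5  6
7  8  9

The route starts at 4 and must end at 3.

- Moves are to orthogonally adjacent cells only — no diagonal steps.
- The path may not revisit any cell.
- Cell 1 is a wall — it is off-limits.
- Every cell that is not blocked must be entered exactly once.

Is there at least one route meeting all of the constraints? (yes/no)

One route that works: 4 → 7 → 8 → 9 → 6 → 5 → 2 → 3.

yes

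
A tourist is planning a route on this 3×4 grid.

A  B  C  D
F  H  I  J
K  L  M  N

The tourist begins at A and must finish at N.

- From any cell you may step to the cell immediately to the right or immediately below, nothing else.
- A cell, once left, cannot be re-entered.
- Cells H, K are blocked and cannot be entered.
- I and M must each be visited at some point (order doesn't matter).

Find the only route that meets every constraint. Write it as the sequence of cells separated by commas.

A, B, C, I, M, N

Moves only go right or down, so the column and row indices never decrease.
Route from A: right 2 to C, down 2 to M, right 1 to N — 5 moves in all.
Check: all required cells visited.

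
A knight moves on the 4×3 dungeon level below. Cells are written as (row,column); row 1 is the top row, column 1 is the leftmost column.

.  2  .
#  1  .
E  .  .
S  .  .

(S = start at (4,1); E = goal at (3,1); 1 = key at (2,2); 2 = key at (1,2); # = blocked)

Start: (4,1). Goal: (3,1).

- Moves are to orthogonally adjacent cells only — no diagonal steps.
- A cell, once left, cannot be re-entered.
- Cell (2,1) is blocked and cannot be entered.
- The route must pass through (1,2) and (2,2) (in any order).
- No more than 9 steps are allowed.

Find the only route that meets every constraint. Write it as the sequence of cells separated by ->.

(4,1) -> (4,2) -> (4,3) -> (3,3) -> (2,3) -> (1,3) -> (1,2) -> (2,2) -> (3,2) -> (3,1)

The budget equals the shortest possible length, so every move has to be on a shortest route through the required cells.
Route from (4,1): 2× right (reaching (4,3)), 3× up (reaching (1,3)), left to (1,2), 2× down (reaching (3,2)), left to (3,1) — 9 moves in all.
Check: all required cells visited; 9 ≤ 9 moves.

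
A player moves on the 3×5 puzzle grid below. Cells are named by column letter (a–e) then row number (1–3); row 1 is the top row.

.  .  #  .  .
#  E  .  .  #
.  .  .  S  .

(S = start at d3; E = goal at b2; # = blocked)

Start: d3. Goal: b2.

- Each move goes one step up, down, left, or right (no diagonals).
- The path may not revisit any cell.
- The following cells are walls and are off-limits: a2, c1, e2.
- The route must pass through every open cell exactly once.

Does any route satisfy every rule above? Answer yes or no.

Cell a1 has only one open neighbour but is neither the start nor the goal, so a Hamiltonian route would have to both enter and leave it through the same neighbour — impossible without revisiting.

no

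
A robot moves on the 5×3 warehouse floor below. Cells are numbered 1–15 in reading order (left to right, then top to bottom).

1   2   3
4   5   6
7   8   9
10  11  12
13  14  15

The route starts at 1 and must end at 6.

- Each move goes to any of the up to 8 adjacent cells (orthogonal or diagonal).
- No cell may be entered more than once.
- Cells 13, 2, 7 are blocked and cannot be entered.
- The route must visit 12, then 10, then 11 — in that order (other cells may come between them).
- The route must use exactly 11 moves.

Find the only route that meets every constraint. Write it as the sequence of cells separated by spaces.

1 4 8 12 15 14 10 11 9 5 3 6

The waypoints must appear in the order 12, 10, 11, with no cell reused.
Route from 1: down 1 to 4, down-right 2 to 12, down 1 to 15, left 1 to 14, up-left 1 to 10, right 1 to 11, up-right 1 to 9, up-left 1 to 5, up-right 1 to 3, down 1 to 6 — 11 moves in all.
Check: order respected (12 at step 3, 10 at step 6, 11 at step 7); 11 moves as required.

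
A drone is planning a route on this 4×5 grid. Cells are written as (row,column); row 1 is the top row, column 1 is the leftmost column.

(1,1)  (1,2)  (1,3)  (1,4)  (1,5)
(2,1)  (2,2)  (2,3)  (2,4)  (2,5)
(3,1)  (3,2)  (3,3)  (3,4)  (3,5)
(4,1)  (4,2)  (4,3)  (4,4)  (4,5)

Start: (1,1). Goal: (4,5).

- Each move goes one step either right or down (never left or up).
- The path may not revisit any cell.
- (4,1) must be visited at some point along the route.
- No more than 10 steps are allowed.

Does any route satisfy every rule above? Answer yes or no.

One route that works: (1,1) → (2,1) → (3,1) → (4,1) → (4,2) → (4,3) → (4,4) → (4,5).

yes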